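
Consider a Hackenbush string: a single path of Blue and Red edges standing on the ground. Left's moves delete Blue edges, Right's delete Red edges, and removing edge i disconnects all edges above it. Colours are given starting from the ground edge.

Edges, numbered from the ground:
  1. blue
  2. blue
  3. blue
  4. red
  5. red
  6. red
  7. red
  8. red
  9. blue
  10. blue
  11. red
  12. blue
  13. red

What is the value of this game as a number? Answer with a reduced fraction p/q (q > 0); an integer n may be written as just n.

2101/1024

Build G(s[:k]) for k = 1..13, string s = blue blue blue red red red red red blue blue red blue red.
1 of 13 · b · max L 0 · min R +∞ = 1
2 of 13 · bb · max L 1 · min R +∞ = 2
3 of 13 · bbb · max L 2 · min R +∞ = 3
4 of 13 · bbbr · max L 2 · min R 3 = 5/2
5 of 13 · bbbrr · max L 2 · min R 5/2 = 9/4
6 of 13 · bbbrrr · max L 2 · min R 9/4 = 17/8
7 of 13 · bbbrrrr · max L 2 · min R 17/8 = 33/16
8 of 13 · bbbrrrrr · max L 2 · min R 33/16 = 65/32
9 of 13 · bbbrrrrrb · max L 65/32 · min R 33/16 = 131/64
10 of 13 · bbbrrrrrbb · max L 131/64 · min R 33/16 = 263/128
11 of 13 · bbbrrrrrbbr · max L 131/64 · min R 263/128 = 525/256
12 of 13 · bbbrrrrrbbrb · max L 525/256 · min R 263/128 = 1051/512
13 of 13 · bbbrrrrrbbrbr · max L 525/256 · min R 1051/512 = 2101/1024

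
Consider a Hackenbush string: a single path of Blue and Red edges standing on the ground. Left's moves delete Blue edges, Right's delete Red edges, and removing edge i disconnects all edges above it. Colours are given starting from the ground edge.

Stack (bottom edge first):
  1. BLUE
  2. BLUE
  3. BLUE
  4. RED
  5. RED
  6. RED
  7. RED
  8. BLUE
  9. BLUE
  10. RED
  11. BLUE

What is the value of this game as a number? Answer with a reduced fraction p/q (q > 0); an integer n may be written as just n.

B: Left { 0 }, Right { (no moves) } — simplest 1
BB: Left { 0,1 }, Right { (no moves) } — simplest 2
BBB: Left { 0,1,2 }, Right { (no moves) } — simplest 3
BBBR: Left { 0,1,2 }, Right { 3 } — simplest 5/2
BBBRR: Left { 0,1,2 }, Right { 5/2,3 } — simplest 9/4
BBBRRR: Left { 0,1,2 }, Right { 9/4,5/2,3 } — simplest 17/8
BBBRRRR: Left { 0,1,2 }, Right { 17/8,9/4,5/2,3 } — simplest 33/16
BBBRRRRB: Left { 0,1,2,33/16 }, Right { 17/8,9/4,5/2,3 } — simplest 67/32
BBBRRRRBB: Left { 0,1,2,33/16,67/32 }, Right { 17/8,9/4,5/2,3 } — simplest 135/64
BBBRRRRBBR: Left { 0,1,2,33/16,67/32 }, Right { 135/64,17/8,9/4,5/2,3 } — simplest 269/128
BBBRRRRBBRB: Left { 0,1,2,33/16,67/32,269/128 }, Right { 135/64,17/8,9/4,5/2,3 } — simplest 539/256

539/256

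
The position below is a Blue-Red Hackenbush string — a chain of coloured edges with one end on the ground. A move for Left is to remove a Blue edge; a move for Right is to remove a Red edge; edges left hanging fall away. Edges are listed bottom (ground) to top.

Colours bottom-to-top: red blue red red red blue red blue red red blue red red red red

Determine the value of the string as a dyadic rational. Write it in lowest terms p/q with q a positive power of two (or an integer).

-15071/16384

Prefix values for red blue red red red blue red blue red red blue red red red red via {L|R} + simplicity:
r: Left {  }, Right { 0 } → simplest -1
rb: Left { -1 }, Right { 0 } → simplest -1/2
rbr: Left { -1 }, Right { -1/2 0 } → simplest -3/4
rbrr: Left { -1 }, Right { -3/4 -1/2 0 } → simplest -7/8
rbrrr: Left { -1 }, Right { -7/8 -3/4 -1/2 0 } → simplest -15/16
rbrrrb: Left { -1 -15/16 }, Right { -7/8 -3/4 -1/2 0 } → simplest -29/32
rbrrrbr: Left { -1 -15/16 }, Right { -29/32 -7/8 -3/4 -1/2 0 } → simplest -59/64
rbrrrbrb: Left { -1 -15/16 -59/64 }, Right { -29/32 -7/8 -3/4 -1/2 0 } → simplest -117/128
rbrrrbrbr: Left { -1 -15/16 -59/64 }, Right { -117/128 -29/32 -7/8 -3/4 -1/2 0 } → simplest -235/256
rbrrrbrbrr: Left { -1 -15/16 -59/64 }, Right { -235/256 -117/128 -29/32 -7/8 -3/4 -1/2 0 } → simplest -471/512
rbrrrbrbrrb: Left { -1 -15/16 -59/64 -471/512 }, Right { -235/256 -117/128 -29/32 -7/8 -3/4 -1/2 0 } → simplest -941/1024
rbrrrbrbrrbr: Left { -1 -15/16 -59/64 -471/512 }, Right { -941/1024 -235/256 -117/128 -29/32 -7/8 -3/4 -1/2 0 } → simplest -1883/2048
rbrrrbrbrrbrr: Left { -1 -15/16 -59/64 -471/512 }, Right { -1883/2048 -941/1024 -235/256 -117/128 -29/32 -7/8 -3/4 -1/2 0 } → simplest -3767/4096
rbrrrbrbrrbrrr: Left { -1 -15/16 -59/64 -471/512 }, Right { -3767/4096 -1883/2048 -941/1024 -235/256 -117/128 -29/32 -7/8 -3/4 -1/2 0 } → simplest -7535/8192
rbrrrbrbrrbrrrr: Left { -1 -15/16 -59/64 -471/512 }, Right { -7535/8192 -3767/4096 -1883/2048 -941/1024 -235/256 -117/128 -29/32 -7/8 -3/4 -1/2 0 } → simplest -15071/16384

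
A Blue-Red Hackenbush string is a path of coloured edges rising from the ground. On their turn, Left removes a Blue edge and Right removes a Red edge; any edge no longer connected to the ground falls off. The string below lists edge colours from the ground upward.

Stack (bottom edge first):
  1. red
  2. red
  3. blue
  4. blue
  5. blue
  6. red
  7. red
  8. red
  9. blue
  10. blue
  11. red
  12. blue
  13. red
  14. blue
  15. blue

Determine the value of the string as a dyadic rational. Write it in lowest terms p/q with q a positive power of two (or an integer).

1 of 15 · r · max L −∞ · min R 0 = -1
2 of 15 · rr · max L −∞ · min R -1 = -2
3 of 15 · rrb · max L -2 · min R -1 = -3/2
4 of 15 · rrbb · max L -3/2 · min R -1 = -5/4
5 of 15 · rrbbb · max L -5/4 · min R -1 = -9/8
6 of 15 · rrbbbr · max L -5/4 · min R -9/8 = -19/16
7 of 15 · rrbbbrr · max L -5/4 · min R -19/16 = -39/32
8 of 15 · rrbbbrrr · max L -5/4 · min R -39/32 = -79/64
9 of 15 · rrbbbrrrb · max L -79/64 · min R -39/32 = -157/128
10 of 15 · rrbbbrrrbb · max L -157/128 · min R -39/32 = -313/256
11 of 15 · rrbbbrrrbbr · max L -157/128 · min R -313/256 = -627/512
12 of 15 · rrbbbrrrbbrb · max L -627/512 · min R -313/256 = -1253/1024
13 of 15 · rrbbbrrrbbrbr · max L -627/512 · min R -1253/1024 = -2507/2048
14 of 15 · rrbbbrrrbbrbrb · max L -2507/2048 · min R -1253/1024 = -5013/4096
15 of 15 · rrbbbrrrbbrbrbb · max L -5013/4096 · min R -1253/1024 = -10025/8192

-10025/8192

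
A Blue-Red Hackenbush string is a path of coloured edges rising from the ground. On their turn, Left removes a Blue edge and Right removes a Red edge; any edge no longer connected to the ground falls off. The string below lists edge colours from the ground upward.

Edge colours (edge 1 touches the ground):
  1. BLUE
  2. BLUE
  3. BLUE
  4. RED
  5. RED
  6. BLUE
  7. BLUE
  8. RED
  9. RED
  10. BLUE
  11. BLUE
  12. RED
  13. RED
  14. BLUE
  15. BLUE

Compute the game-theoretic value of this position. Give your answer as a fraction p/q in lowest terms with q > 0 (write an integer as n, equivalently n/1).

1 of 15 · B · max L 0 · min R +∞ => 1
2 of 15 · BB · max L 1 · min R +∞ => 2
3 of 15 · BBB · max L 2 · min R +∞ => 3
4 of 15 · BBBR · max L 2 · min R 3 => 5/2
5 of 15 · BBBRR · max L 2 · min R 5/2 => 9/4
6 of 15 · BBBRRB · max L 9/4 · min R 5/2 => 19/8
7 of 15 · BBBRRBB · max L 19/8 · min R 5/2 => 39/16
8 of 15 · BBBRRBBR · max L 19/8 · min R 39/16 => 77/32
9 of 15 · BBBRRBBRR · max L 19/8 · min R 77/32 => 153/64
10 of 15 · BBBRRBBRRB · max L 153/64 · min R 77/32 => 307/128
11 of 15 · BBBRRBBRRBB · max L 307/128 · min R 77/32 => 615/256
12 of 15 · BBBRRBBRRBBR · max L 307/128 · min R 615/256 => 1229/512
13 of 15 · BBBRRBBRRBBRR · max L 307/128 · min R 1229/512 => 2457/1024
14 of 15 · BBBRRBBRRBBRRB · max L 2457/1024 · min R 1229/512 => 4915/2048
15 of 15 · BBBRRBBRRBBRRBB · max L 4915/2048 · min R 1229/512 => 9831/4096

9831/4096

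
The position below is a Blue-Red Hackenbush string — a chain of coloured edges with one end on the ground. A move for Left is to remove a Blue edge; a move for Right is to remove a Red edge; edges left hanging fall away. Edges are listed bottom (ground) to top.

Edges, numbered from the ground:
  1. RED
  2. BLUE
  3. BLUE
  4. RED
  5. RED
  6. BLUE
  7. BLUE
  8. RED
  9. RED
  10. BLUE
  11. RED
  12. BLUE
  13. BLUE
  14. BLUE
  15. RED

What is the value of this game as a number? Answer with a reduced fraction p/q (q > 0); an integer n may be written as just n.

value(R) = { ∅ | 0 } so -1
value(RB) = { -1 | 0 } so -1/2
value(RBB) = { -1, -1/2 | 0 } so -1/4
value(RBBR) = { -1, -1/2 | -1/4, 0 } so -3/8
value(RBBRR) = { -1, -1/2 | -3/8, -1/4, 0 } so -7/16
value(RBBRRB) = { -1, -1/2, -7/16 | -3/8, -1/4, 0 } so -13/32
value(RBBRRBB) = { -1, -1/2, -7/16, -13/32 | -3/8, -1/4, 0 } so -25/64
value(RBBRRBBR) = { -1, -1/2, -7/16, -13/32 | -25/64, -3/8, -1/4, 0 } so -51/128
value(RBBRRBBRR) = { -1, -1/2, -7/16, -13/32 | -51/128, -25/64, -3/8, -1/4, 0 } so -103/256
value(RBBRRBBRRB) = { -1, -1/2, -7/16, -13/32, -103/256 | -51/128, -25/64, -3/8, -1/4, 0 } so -205/512
value(RBBRRBBRRBR) = { -1, -1/2, -7/16, -13/32, -103/256 | -205/512, -51/128, -25/64, -3/8, -1/4, 0 } so -411/1024
value(RBBRRBBRRBRB) = { -1, -1/2, -7/16, -13/32, -103/256, -411/1024 | -205/512, -51/128, -25/64, -3/8, -1/4, 0 } so -821/2048
value(RBBRRBBRRBRBB) = { -1, -1/2, -7/16, -13/32, -103/256, -411/1024, -821/2048 | -205/512, -51/128, -25/64, -3/8, -1/4, 0 } so -1641/4096
value(RBBRRBBRRBRBBB) = { -1, -1/2, -7/16, -13/32, -103/256, -411/1024, -821/2048, -1641/4096 | -205/512, -51/128, -25/64, -3/8, -1/4, 0 } so -3281/8192
value(RBBRRBBRRBRBBBR) = { -1, -1/2, -7/16, -13/32, -103/256, -411/1024, -821/2048, -1641/4096 | -3281/8192, -205/512, -51/128, -25/64, -3/8, -1/4, 0 } so -6563/16384

-6563/16384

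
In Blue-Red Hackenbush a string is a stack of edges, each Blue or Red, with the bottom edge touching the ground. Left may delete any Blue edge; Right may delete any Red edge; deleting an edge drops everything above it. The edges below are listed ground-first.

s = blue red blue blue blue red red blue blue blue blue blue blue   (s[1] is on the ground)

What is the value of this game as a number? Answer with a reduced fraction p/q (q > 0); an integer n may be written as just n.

3711/4096

Build G(s[:k]) for k = 1..13, string s = blue red blue blue blue red red blue blue blue blue blue blue.
b: Left { 0 }, Right { (no moves) } — simplest 1
br: Left { 0 }, Right { 1 } — simplest 1/2
brb: Left { 0,1/2 }, Right { 1 } — simplest 3/4
brbb: Left { 0,1/2,3/4 }, Right { 1 } — simplest 7/8
brbbb: Left { 0,1/2,3/4,7/8 }, Right { 1 } — simplest 15/16
brbbbr: Left { 0,1/2,3/4,7/8 }, Right { 15/16,1 } — simplest 29/32
brbbbrr: Left { 0,1/2,3/4,7/8 }, Right { 29/32,15/16,1 } — simplest 57/64
brbbbrrb: Left { 0,1/2,3/4,7/8,57/64 }, Right { 29/32,15/16,1 } — simplest 115/128
brbbbrrbb: Left { 0,1/2,3/4,7/8,57/64,115/128 }, Right { 29/32,15/16,1 } — simplest 231/256
brbbbrrbbb: Left { 0,1/2,3/4,7/8,57/64,115/128,231/256 }, Right { 29/32,15/16,1 } — simplest 463/512
brbbbrrbbbb: Left { 0,1/2,3/4,7/8,57/64,115/128,231/256,463/512 }, Right { 29/32,15/16,1 } — simplest 927/1024
brbbbrrbbbbb: Left { 0,1/2,3/4,7/8,57/64,115/128,231/256,463/512,927/1024 }, Right { 29/32,15/16,1 } — simplest 1855/2048
brbbbrrbbbbbb: Left { 0,1/2,3/4,7/8,57/64,115/128,231/256,463/512,927/1024,1855/2048 }, Right { 29/32,15/16,1 } — simplest 3711/4096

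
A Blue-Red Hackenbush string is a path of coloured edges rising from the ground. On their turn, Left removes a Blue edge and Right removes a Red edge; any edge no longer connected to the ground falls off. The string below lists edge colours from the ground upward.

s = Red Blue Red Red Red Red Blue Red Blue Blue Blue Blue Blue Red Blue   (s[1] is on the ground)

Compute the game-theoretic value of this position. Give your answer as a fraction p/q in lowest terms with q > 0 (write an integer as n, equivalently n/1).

Build v(s[:k]) for k = 1..15, string s = Red Blue Red Red Red Red Blue Red Blue Blue Blue Blue Blue Red Blue.
edge 1 of 15 (Red): { (no moves) | 0 } → -1
edge 2 of 15 (Blue): { -1 | 0 } → -1/2
edge 3 of 15 (Red): { -1 | -1/2; 0 } → -3/4
edge 4 of 15 (Red): { -1 | -3/4; -1/2; 0 } → -7/8
edge 5 of 15 (Red): { -1 | -7/8; -3/4; -1/2; 0 } → -15/16
edge 6 of 15 (Red): { -1 | -15/16; -7/8; -3/4; -1/2; 0 } → -31/32
edge 7 of 15 (Blue): { -1; -31/32 | -15/16; -7/8; -3/4; -1/2; 0 } → -61/64
edge 8 of 15 (Red): { -1; -31/32 | -61/64; -15/16; -7/8; -3/4; -1/2; 0 } → -123/128
edge 9 of 15 (Blue): { -1; -31/32; -123/128 | -61/64; -15/16; -7/8; -3/4; -1/2; 0 } → -245/256
edge 10 of 15 (Blue): { -1; -31/32; -123/128; -245/256 | -61/64; -15/16; -7/8; -3/4; -1/2; 0 } → -489/512
edge 11 of 15 (Blue): { -1; -31/32; -123/128; -245/256; -489/512 | -61/64; -15/16; -7/8; -3/4; -1/2; 0 } → -977/1024
edge 12 of 15 (Blue): { -1; -31/32; -123/128; -245/256; -489/512; -977/1024 | -61/64; -15/16; -7/8; -3/4; -1/2; 0 } → -1953/2048
edge 13 of 15 (Blue): { -1; -31/32; -123/128; -245/256; -489/512; -977/1024; -1953/2048 | -61/64; -15/16; -7/8; -3/4; -1/2; 0 } → -3905/4096
edge 14 of 15 (Red): { -1; -31/32; -123/128; -245/256; -489/512; -977/1024; -1953/2048 | -3905/4096; -61/64; -15/16; -7/8; -3/4; -1/2; 0 } → -7811/8192
edge 15 of 15 (Blue): { -1; -31/32; -123/128; -245/256; -489/512; -977/1024; -1953/2048; -7811/8192 | -3905/4096; -61/64; -15/16; -7/8; -3/4; -1/2; 0 } → -15621/16384

-15621/16384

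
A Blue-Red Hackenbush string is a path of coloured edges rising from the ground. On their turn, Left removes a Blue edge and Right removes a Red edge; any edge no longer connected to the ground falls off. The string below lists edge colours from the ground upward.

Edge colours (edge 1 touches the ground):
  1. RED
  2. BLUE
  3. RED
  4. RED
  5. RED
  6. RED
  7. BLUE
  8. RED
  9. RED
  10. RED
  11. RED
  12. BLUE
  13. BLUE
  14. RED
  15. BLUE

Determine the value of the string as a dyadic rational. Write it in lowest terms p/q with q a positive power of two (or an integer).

-15845/16384

R: Left { — }, Right { 0 } = simplest -1
RB: Left { -1 }, Right { 0 } = simplest -1/2
RBR: Left { -1 }, Right { -1/2,0 } = simplest -3/4
RBRR: Left { -1 }, Right { -3/4,-1/2,0 } = simplest -7/8
RBRRR: Left { -1 }, Right { -7/8,-3/4,-1/2,0 } = simplest -15/16
RBRRRR: Left { -1 }, Right { -15/16,-7/8,-3/4,-1/2,0 } = simplest -31/32
RBRRRRB: Left { -1,-31/32 }, Right { -15/16,-7/8,-3/4,-1/2,0 } = simplest -61/64
RBRRRRBR: Left { -1,-31/32 }, Right { -61/64,-15/16,-7/8,-3/4,-1/2,0 } = simplest -123/128
RBRRRRBRR: Left { -1,-31/32 }, Right { -123/128,-61/64,-15/16,-7/8,-3/4,-1/2,0 } = simplest -247/256
RBRRRRBRRR: Left { -1,-31/32 }, Right { -247/256,-123/128,-61/64,-15/16,-7/8,-3/4,-1/2,0 } = simplest -495/512
RBRRRRBRRRR: Left { -1,-31/32 }, Right { -495/512,-247/256,-123/128,-61/64,-15/16,-7/8,-3/4,-1/2,0 } = simplest -991/1024
RBRRRRBRRRRB: Left { -1,-31/32,-991/1024 }, Right { -495/512,-247/256,-123/128,-61/64,-15/16,-7/8,-3/4,-1/2,0 } = simplest -1981/2048
RBRRRRBRRRRBB: Left { -1,-31/32,-991/1024,-1981/2048 }, Right { -495/512,-247/256,-123/128,-61/64,-15/16,-7/8,-3/4,-1/2,0 } = simplest -3961/4096
RBRRRRBRRRRBBR: Left { -1,-31/32,-991/1024,-1981/2048 }, Right { -3961/4096,-495/512,-247/256,-123/128,-61/64,-15/16,-7/8,-3/4,-1/2,0 } = simplest -7923/8192
RBRRRRBRRRRBBRB: Left { -1,-31/32,-991/1024,-1981/2048,-7923/8192 }, Right { -3961/4096,-495/512,-247/256,-123/128,-61/64,-15/16,-7/8,-3/4,-1/2,0 } = simplest -15845/16384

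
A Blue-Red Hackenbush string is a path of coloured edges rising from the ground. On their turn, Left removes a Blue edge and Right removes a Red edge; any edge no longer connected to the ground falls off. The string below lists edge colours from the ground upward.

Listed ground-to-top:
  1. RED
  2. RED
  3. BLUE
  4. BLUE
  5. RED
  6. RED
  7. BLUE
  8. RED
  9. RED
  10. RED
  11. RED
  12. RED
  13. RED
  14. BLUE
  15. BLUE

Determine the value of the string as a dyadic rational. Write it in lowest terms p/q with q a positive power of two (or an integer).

-11769/8192

edge 1 of 15 (RED): { none | 0 } gives -1
edge 2 of 15 (RED): { none | -1; 0 } gives -2
edge 3 of 15 (BLUE): { -2 | -1; 0 } gives -3/2
edge 4 of 15 (BLUE): { -2; -3/2 | -1; 0 } gives -5/4
edge 5 of 15 (RED): { -2; -3/2 | -5/4; -1; 0 } gives -11/8
edge 6 of 15 (RED): { -2; -3/2 | -11/8; -5/4; -1; 0 } gives -23/16
edge 7 of 15 (BLUE): { -2; -3/2; -23/16 | -11/8; -5/4; -1; 0 } gives -45/32
edge 8 of 15 (RED): { -2; -3/2; -23/16 | -45/32; -11/8; -5/4; -1; 0 } gives -91/64
edge 9 of 15 (RED): { -2; -3/2; -23/16 | -91/64; -45/32; -11/8; -5/4; -1; 0 } gives -183/128
edge 10 of 15 (RED): { -2; -3/2; -23/16 | -183/128; -91/64; -45/32; -11/8; -5/4; -1; 0 } gives -367/256
edge 11 of 15 (RED): { -2; -3/2; -23/16 | -367/256; -183/128; -91/64; -45/32; -11/8; -5/4; -1; 0 } gives -735/512
edge 12 of 15 (RED): { -2; -3/2; -23/16 | -735/512; -367/256; -183/128; -91/64; -45/32; -11/8; -5/4; -1; 0 } gives -1471/1024
edge 13 of 15 (RED): { -2; -3/2; -23/16 | -1471/1024; -735/512; -367/256; -183/128; -91/64; -45/32; -11/8; -5/4; -1; 0 } gives -2943/2048
edge 14 of 15 (BLUE): { -2; -3/2; -23/16; -2943/2048 | -1471/1024; -735/512; -367/256; -183/128; -91/64; -45/32; -11/8; -5/4; -1; 0 } gives -5885/4096
edge 15 of 15 (BLUE): { -2; -3/2; -23/16; -2943/2048; -5885/4096 | -1471/1024; -735/512; -367/256; -183/128; -91/64; -45/32; -11/8; -5/4; -1; 0 } gives -11769/8192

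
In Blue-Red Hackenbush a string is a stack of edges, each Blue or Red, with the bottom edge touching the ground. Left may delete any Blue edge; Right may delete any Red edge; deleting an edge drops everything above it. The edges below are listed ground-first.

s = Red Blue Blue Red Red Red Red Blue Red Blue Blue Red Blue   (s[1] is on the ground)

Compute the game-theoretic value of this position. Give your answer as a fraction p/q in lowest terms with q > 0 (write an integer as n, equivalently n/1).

-1957/4096

Prefix values for Red Blue Blue Red Red Red Red Blue Red Blue Blue Red Blue via {L|R} + simplicity:
1 of 13 · R · max L −∞ · min R 0 gives -1
2 of 13 · RB · max L -1 · min R 0 gives -1/2
3 of 13 · RBB · max L -1/2 · min R 0 gives -1/4
4 of 13 · RBBR · max L -1/2 · min R -1/4 gives -3/8
5 of 13 · RBBRR · max L -1/2 · min R -3/8 gives -7/16
6 of 13 · RBBRRR · max L -1/2 · min R -7/16 gives -15/32
7 of 13 · RBBRRRR · max L -1/2 · min R -15/32 gives -31/64
8 of 13 · RBBRRRRB · max L -31/64 · min R -15/32 gives -61/128
9 of 13 · RBBRRRRBR · max L -31/64 · min R -61/128 gives -123/256
10 of 13 · RBBRRRRBRB · max L -123/256 · min R -61/128 gives -245/512
11 of 13 · RBBRRRRBRBB · max L -245/512 · min R -61/128 gives -489/1024
12 of 13 · RBBRRRRBRBBR · max L -245/512 · min R -489/1024 gives -979/2048
13 of 13 · RBBRRRRBRBBRB · max L -979/2048 · min R -489/1024 gives -1957/4096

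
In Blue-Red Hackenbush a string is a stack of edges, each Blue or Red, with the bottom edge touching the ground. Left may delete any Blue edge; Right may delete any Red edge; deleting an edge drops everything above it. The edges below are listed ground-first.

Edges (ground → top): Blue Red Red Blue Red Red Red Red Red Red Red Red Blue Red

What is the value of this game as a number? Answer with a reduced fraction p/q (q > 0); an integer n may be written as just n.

1 of 14 · B · max L 0 · min R +∞ — 1
2 of 14 · BR · max L 0 · min R 1 — 1/2
3 of 14 · BRR · max L 0 · min R 1/2 — 1/4
4 of 14 · BRRB · max L 1/4 · min R 1/2 — 3/8
5 of 14 · BRRBR · max L 1/4 · min R 3/8 — 5/16
6 of 14 · BRRBRR · max L 1/4 · min R 5/16 — 9/32
7 of 14 · BRRBRRR · max L 1/4 · min R 9/32 — 17/64
8 of 14 · BRRBRRRR · max L 1/4 · min R 17/64 — 33/128
9 of 14 · BRRBRRRRR · max L 1/4 · min R 33/128 — 65/256
10 of 14 · BRRBRRRRRR · max L 1/4 · min R 65/256 — 129/512
11 of 14 · BRRBRRRRRRR · max L 1/4 · min R 129/512 — 257/1024
12 of 14 · BRRBRRRRRRRR · max L 1/4 · min R 257/1024 — 513/2048
13 of 14 · BRRBRRRRRRRRB · max L 513/2048 · min R 257/1024 — 1027/4096
14 of 14 · BRRBRRRRRRRRBR · max L 513/2048 · min R 1027/4096 — 2053/8192

2053/8192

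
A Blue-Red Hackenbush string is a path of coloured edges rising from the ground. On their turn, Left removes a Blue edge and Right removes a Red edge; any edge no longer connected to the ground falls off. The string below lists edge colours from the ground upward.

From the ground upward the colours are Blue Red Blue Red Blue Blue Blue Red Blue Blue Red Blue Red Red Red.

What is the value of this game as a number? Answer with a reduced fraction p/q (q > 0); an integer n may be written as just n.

11985/16384

Recurse on prefixes of the 15-edge string Blue Red Blue Red Blue Blue Blue Red Blue Blue Red Blue Red Red Red:
1 of 15 · B · max L 0 · min R +∞ gives 1
2 of 15 · BR · max L 0 · min R 1 gives 1/2
3 of 15 · BRB · max L 1/2 · min R 1 gives 3/4
4 of 15 · BRBR · max L 1/2 · min R 3/4 gives 5/8
5 of 15 · BRBRB · max L 5/8 · min R 3/4 gives 11/16
6 of 15 · BRBRBB · max L 11/16 · min R 3/4 gives 23/32
7 of 15 · BRBRBBB · max L 23/32 · min R 3/4 gives 47/64
8 of 15 · BRBRBBBR · max L 23/32 · min R 47/64 gives 93/128
9 of 15 · BRBRBBBRB · max L 93/128 · min R 47/64 gives 187/256
10 of 15 · BRBRBBBRBB · max L 187/256 · min R 47/64 gives 375/512
11 of 15 · BRBRBBBRBBR · max L 187/256 · min R 375/512 gives 749/1024
12 of 15 · BRBRBBBRBBRB · max L 749/1024 · min R 375/512 gives 1499/2048
13 of 15 · BRBRBBBRBBRBR · max L 749/1024 · min R 1499/2048 gives 2997/4096
14 of 15 · BRBRBBBRBBRBRR · max L 749/1024 · min R 2997/4096 gives 5993/8192
15 of 15 · BRBRBBBRBBRBRRR · max L 749/1024 · min R 5993/8192 gives 11985/16384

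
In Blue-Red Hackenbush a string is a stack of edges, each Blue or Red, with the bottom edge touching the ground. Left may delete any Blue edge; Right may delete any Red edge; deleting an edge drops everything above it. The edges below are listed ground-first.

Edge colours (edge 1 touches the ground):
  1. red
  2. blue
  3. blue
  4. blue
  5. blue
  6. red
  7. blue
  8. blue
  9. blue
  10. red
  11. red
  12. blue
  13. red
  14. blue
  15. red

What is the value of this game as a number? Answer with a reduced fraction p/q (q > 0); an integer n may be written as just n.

Build G(s[:k]) for k = 1..15, string s = red blue blue blue blue red blue blue blue red red blue red blue red.
1 of 15 · r · max L −∞ · min R 0 => -1
2 of 15 · rb · max L -1 · min R 0 => -1/2
3 of 15 · rbb · max L -1/2 · min R 0 => -1/4
4 of 15 · rbbb · max L -1/4 · min R 0 => -1/8
5 of 15 · rbbbb · max L -1/8 · min R 0 => -1/16
6 of 15 · rbbbbr · max L -1/8 · min R -1/16 => -3/32
7 of 15 · rbbbbrb · max L -3/32 · min R -1/16 => -5/64
8 of 15 · rbbbbrbb · max L -5/64 · min R -1/16 => -9/128
9 of 15 · rbbbbrbbb · max L -9/128 · min R -1/16 => -17/256
10 of 15 · rbbbbrbbbr · max L -9/128 · min R -17/256 => -35/512
11 of 15 · rbbbbrbbbrr · max L -9/128 · min R -35/512 => -71/1024
12 of 15 · rbbbbrbbbrrb · max L -71/1024 · min R -35/512 => -141/2048
13 of 15 · rbbbbrbbbrrbr · max L -71/1024 · min R -141/2048 => -283/4096
14 of 15 · rbbbbrbbbrrbrb · max L -283/4096 · min R -141/2048 => -565/8192
15 of 15 · rbbbbrbbbrrbrbr · max L -283/4096 · min R -565/8192 => -1131/16384

-1131/16384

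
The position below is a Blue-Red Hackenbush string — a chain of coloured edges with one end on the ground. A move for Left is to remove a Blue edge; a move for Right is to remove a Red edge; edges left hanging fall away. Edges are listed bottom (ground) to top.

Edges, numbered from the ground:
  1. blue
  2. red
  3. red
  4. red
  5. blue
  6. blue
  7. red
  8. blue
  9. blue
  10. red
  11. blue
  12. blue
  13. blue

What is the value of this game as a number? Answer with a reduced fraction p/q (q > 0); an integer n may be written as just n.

step 1: add blue to get b; options L={ 0 } R={ none } → 1
step 2: add red to get br; options L={ 0 } R={ 1 } → 1/2
step 3: add red to get brr; options L={ 0 } R={ 1/2,1 } → 1/4
step 4: add red to get brrr; options L={ 0 } R={ 1/4,1/2,1 } → 1/8
step 5: add blue to get brrrb; options L={ 0,1/8 } R={ 1/4,1/2,1 } → 3/16
step 6: add blue to get brrrbb; options L={ 0,1/8,3/16 } R={ 1/4,1/2,1 } → 7/32
step 7: add red to get brrrbbr; options L={ 0,1/8,3/16 } R={ 7/32,1/4,1/2,1 } → 13/64
step 8: add blue to get brrrbbrb; options L={ 0,1/8,3/16,13/64 } R={ 7/32,1/4,1/2,1 } → 27/128
step 9: add blue to get brrrbbrbb; options L={ 0,1/8,3/16,13/64,27/128 } R={ 7/32,1/4,1/2,1 } → 55/256
step 10: add red to get brrrbbrbbr; options L={ 0,1/8,3/16,13/64,27/128 } R={ 55/256,7/32,1/4,1/2,1 } → 109/512
step 11: add blue to get brrrbbrbbrb; options L={ 0,1/8,3/16,13/64,27/128,109/512 } R={ 55/256,7/32,1/4,1/2,1 } → 219/1024
step 12: add blue to get brrrbbrbbrbb; options L={ 0,1/8,3/16,13/64,27/128,109/512,219/1024 } R={ 55/256,7/32,1/4,1/2,1 } → 439/2048
step 13: add blue to get brrrbbrbbrbbb; options L={ 0,1/8,3/16,13/64,27/128,109/512,219/1024,439/2048 } R={ 55/256,7/32,1/4,1/2,1 } → 879/4096

879/4096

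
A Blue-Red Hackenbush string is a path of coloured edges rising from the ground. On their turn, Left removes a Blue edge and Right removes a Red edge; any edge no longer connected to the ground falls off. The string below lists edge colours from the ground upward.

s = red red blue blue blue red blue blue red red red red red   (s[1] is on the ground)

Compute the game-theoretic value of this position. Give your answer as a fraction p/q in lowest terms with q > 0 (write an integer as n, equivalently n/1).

Build v(s[:k]) for k = 1..13, string s = red red blue blue blue red blue blue red red red red red.
r: Left { ∅ }, Right { 0 } -> simplest -1
rr: Left { ∅ }, Right { -1 0 } -> simplest -2
rrb: Left { -2 }, Right { -1 0 } -> simplest -3/2
rrbb: Left { -2 -3/2 }, Right { -1 0 } -> simplest -5/4
rrbbb: Left { -2 -3/2 -5/4 }, Right { -1 0 } -> simplest -9/8
rrbbbr: Left { -2 -3/2 -5/4 }, Right { -9/8 -1 0 } -> simplest -19/16
rrbbbrb: Left { -2 -3/2 -5/4 -19/16 }, Right { -9/8 -1 0 } -> simplest -37/32
rrbbbrbb: Left { -2 -3/2 -5/4 -19/16 -37/32 }, Right { -9/8 -1 0 } -> simplest -73/64
rrbbbrbbr: Left { -2 -3/2 -5/4 -19/16 -37/32 }, Right { -73/64 -9/8 -1 0 } -> simplest -147/128
rrbbbrbbrr: Left { -2 -3/2 -5/4 -19/16 -37/32 }, Right { -147/128 -73/64 -9/8 -1 0 } -> simplest -295/256
rrbbbrbbrrr: Left { -2 -3/2 -5/4 -19/16 -37/32 }, Right { -295/256 -147/128 -73/64 -9/8 -1 0 } -> simplest -591/512
rrbbbrbbrrrr: Left { -2 -3/2 -5/4 -19/16 -37/32 }, Right { -591/512 -295/256 -147/128 -73/64 -9/8 -1 0 } -> simplest -1183/1024
rrbbbrbbrrrrr: Left { -2 -3/2 -5/4 -19/16 -37/32 }, Right { -1183/1024 -591/512 -295/256 -147/128 -73/64 -9/8 -1 0 } -> simplest -2367/2048

-2367/2048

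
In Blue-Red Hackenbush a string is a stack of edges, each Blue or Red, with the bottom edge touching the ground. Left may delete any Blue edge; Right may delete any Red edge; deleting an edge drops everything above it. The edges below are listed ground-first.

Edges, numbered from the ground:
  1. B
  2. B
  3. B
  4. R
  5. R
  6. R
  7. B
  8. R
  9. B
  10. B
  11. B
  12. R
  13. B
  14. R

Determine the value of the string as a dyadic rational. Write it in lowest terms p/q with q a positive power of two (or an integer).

Build val(s[:k]) for k = 1..14, string s = B B B R R R B R B B B R B R.
step 1: add B to get B; options L={ 0 } R={ ∅ } -> 1
step 2: add B to get BB; options L={ 0 1 } R={ ∅ } -> 2
step 3: add B to get BBB; options L={ 0 1 2 } R={ ∅ } -> 3
step 4: add R to get BBBR; options L={ 0 1 2 } R={ 3 } -> 5/2
step 5: add R to get BBBRR; options L={ 0 1 2 } R={ 5/2 3 } -> 9/4
step 6: add R to get BBBRRR; options L={ 0 1 2 } R={ 9/4 5/2 3 } -> 17/8
step 7: add B to get BBBRRRB; options L={ 0 1 2 17/8 } R={ 9/4 5/2 3 } -> 35/16
step 8: add R to get BBBRRRBR; options L={ 0 1 2 17/8 } R={ 35/16 9/4 5/2 3 } -> 69/32
step 9: add B to get BBBRRRBRB; options L={ 0 1 2 17/8 69/32 } R={ 35/16 9/4 5/2 3 } -> 139/64
step 10: add B to get BBBRRRBRBB; options L={ 0 1 2 17/8 69/32 139/64 } R={ 35/16 9/4 5/2 3 } -> 279/128
step 11: add B to get BBBRRRBRBBB; options L={ 0 1 2 17/8 69/32 139/64 279/128 } R={ 35/16 9/4 5/2 3 } -> 559/256
step 12: add R to get BBBRRRBRBBBR; options L={ 0 1 2 17/8 69/32 139/64 279/128 } R={ 559/256 35/16 9/4 5/2 3 } -> 1117/512
step 13: add B to get BBBRRRBRBBBRB; options L={ 0 1 2 17/8 69/32 139/64 279/128 1117/512 } R={ 559/256 35/16 9/4 5/2 3 } -> 2235/1024
step 14: add R to get BBBRRRBRBBBRBR; options L={ 0 1 2 17/8 69/32 139/64 279/128 1117/512 } R={ 2235/1024 559/256 35/16 9/4 5/2 3 } -> 4469/2048

4469/2048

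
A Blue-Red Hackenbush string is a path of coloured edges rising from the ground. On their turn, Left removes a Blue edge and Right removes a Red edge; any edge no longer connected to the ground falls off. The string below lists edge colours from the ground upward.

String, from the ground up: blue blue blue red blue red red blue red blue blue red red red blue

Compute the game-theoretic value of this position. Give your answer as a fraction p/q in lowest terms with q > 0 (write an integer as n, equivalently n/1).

Prefix values for blue blue blue red blue red red blue red blue blue red red red blue via {L|R} + simplicity:
edge 1 of 15 (blue): { 0 | ∅ } → 1
edge 2 of 15 (blue): { 0,1 | ∅ } → 2
edge 3 of 15 (blue): { 0,1,2 | ∅ } → 3
edge 4 of 15 (red): { 0,1,2 | 3 } → 5/2
edge 5 of 15 (blue): { 0,1,2,5/2 | 3 } → 11/4
edge 6 of 15 (red): { 0,1,2,5/2 | 11/4,3 } → 21/8
edge 7 of 15 (red): { 0,1,2,5/2 | 21/8,11/4,3 } → 41/16
edge 8 of 15 (blue): { 0,1,2,5/2,41/16 | 21/8,11/4,3 } → 83/32
edge 9 of 15 (red): { 0,1,2,5/2,41/16 | 83/32,21/8,11/4,3 } → 165/64
edge 10 of 15 (blue): { 0,1,2,5/2,41/16,165/64 | 83/32,21/8,11/4,3 } → 331/128
edge 11 of 15 (blue): { 0,1,2,5/2,41/16,165/64,331/128 | 83/32,21/8,11/4,3 } → 663/256
edge 12 of 15 (red): { 0,1,2,5/2,41/16,165/64,331/128 | 663/256,83/32,21/8,11/4,3 } → 1325/512
edge 13 of 15 (red): { 0,1,2,5/2,41/16,165/64,331/128 | 1325/512,663/256,83/32,21/8,11/4,3 } → 2649/1024
edge 14 of 15 (red): { 0,1,2,5/2,41/16,165/64,331/128 | 2649/1024,1325/512,663/256,83/32,21/8,11/4,3 } → 5297/2048
edge 15 of 15 (blue): { 0,1,2,5/2,41/16,165/64,331/128,5297/2048 | 2649/1024,1325/512,663/256,83/32,21/8,11/4,3 } → 10595/4096

10595/4096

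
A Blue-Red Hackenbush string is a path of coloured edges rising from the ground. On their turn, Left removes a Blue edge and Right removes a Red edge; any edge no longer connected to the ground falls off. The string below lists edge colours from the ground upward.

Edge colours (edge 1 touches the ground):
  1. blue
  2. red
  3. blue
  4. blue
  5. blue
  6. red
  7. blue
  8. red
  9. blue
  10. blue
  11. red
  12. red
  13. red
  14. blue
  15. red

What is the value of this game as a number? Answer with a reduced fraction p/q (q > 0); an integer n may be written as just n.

15045/16384

val_1 [b]  L=[0]  R=[—]  — 1
val_2 [br]  L=[0]  R=[1]  — 1/2
val_3 [brb]  L=[0,1/2]  R=[1]  — 3/4
val_4 [brbb]  L=[0,1/2,3/4]  R=[1]  — 7/8
val_5 [brbbb]  L=[0,1/2,3/4,7/8]  R=[1]  — 15/16
val_6 [brbbbr]  L=[0,1/2,3/4,7/8]  R=[15/16,1]  — 29/32
val_7 [brbbbrb]  L=[0,1/2,3/4,7/8,29/32]  R=[15/16,1]  — 59/64
val_8 [brbbbrbr]  L=[0,1/2,3/4,7/8,29/32]  R=[59/64,15/16,1]  — 117/128
val_9 [brbbbrbrb]  L=[0,1/2,3/4,7/8,29/32,117/128]  R=[59/64,15/16,1]  — 235/256
val_10 [brbbbrbrbb]  L=[0,1/2,3/4,7/8,29/32,117/128,235/256]  R=[59/64,15/16,1]  — 471/512
val_11 [brbbbrbrbbr]  L=[0,1/2,3/4,7/8,29/32,117/128,235/256]  R=[471/512,59/64,15/16,1]  — 941/1024
val_12 [brbbbrbrbbrr]  L=[0,1/2,3/4,7/8,29/32,117/128,235/256]  R=[941/1024,471/512,59/64,15/16,1]  — 1881/2048
val_13 [brbbbrbrbbrrr]  L=[0,1/2,3/4,7/8,29/32,117/128,235/256]  R=[1881/2048,941/1024,471/512,59/64,15/16,1]  — 3761/4096
val_14 [brbbbrbrbbrrrb]  L=[0,1/2,3/4,7/8,29/32,117/128,235/256,3761/4096]  R=[1881/2048,941/1024,471/512,59/64,15/16,1]  — 7523/8192
val_15 [brbbbrbrbbrrrbr]  L=[0,1/2,3/4,7/8,29/32,117/128,235/256,3761/4096]  R=[7523/8192,1881/2048,941/1024,471/512,59/64,15/16,1]  — 15045/16384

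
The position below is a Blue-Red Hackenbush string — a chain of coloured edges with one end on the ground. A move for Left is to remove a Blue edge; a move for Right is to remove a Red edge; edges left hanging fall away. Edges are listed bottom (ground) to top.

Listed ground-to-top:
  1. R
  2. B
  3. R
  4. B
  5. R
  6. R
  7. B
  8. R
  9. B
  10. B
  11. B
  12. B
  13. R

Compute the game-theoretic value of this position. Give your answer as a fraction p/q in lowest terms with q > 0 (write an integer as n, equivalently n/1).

-2883/4096

Build value(s[:k]) for k = 1..13, string s = R B R B R R B R B B B B R.
step 1: add R to get R; options L={ (no moves) } R={ 0 } => -1
step 2: add B to get RB; options L={ -1 } R={ 0 } => -1/2
step 3: add R to get RBR; options L={ -1 } R={ -1/2, 0 } => -3/4
step 4: add B to get RBRB; options L={ -1, -3/4 } R={ -1/2, 0 } => -5/8
step 5: add R to get RBRBR; options L={ -1, -3/4 } R={ -5/8, -1/2, 0 } => -11/16
step 6: add R to get RBRBRR; options L={ -1, -3/4 } R={ -11/16, -5/8, -1/2, 0 } => -23/32
step 7: add B to get RBRBRRB; options L={ -1, -3/4, -23/32 } R={ -11/16, -5/8, -1/2, 0 } => -45/64
step 8: add R to get RBRBRRBR; options L={ -1, -3/4, -23/32 } R={ -45/64, -11/16, -5/8, -1/2, 0 } => -91/128
step 9: add B to get RBRBRRBRB; options L={ -1, -3/4, -23/32, -91/128 } R={ -45/64, -11/16, -5/8, -1/2, 0 } => -181/256
step 10: add B to get RBRBRRBRBB; options L={ -1, -3/4, -23/32, -91/128, -181/256 } R={ -45/64, -11/16, -5/8, -1/2, 0 } => -361/512
step 11: add B to get RBRBRRBRBBB; options L={ -1, -3/4, -23/32, -91/128, -181/256, -361/512 } R={ -45/64, -11/16, -5/8, -1/2, 0 } => -721/1024
step 12: add B to get RBRBRRBRBBBB; options L={ -1, -3/4, -23/32, -91/128, -181/256, -361/512, -721/1024 } R={ -45/64, -11/16, -5/8, -1/2, 0 } => -1441/2048
step 13: add R to get RBRBRRBRBBBBR; options L={ -1, -3/4, -23/32, -91/128, -181/256, -361/512, -721/1024 } R={ -1441/2048, -45/64, -11/16, -5/8, -1/2, 0 } => -2883/4096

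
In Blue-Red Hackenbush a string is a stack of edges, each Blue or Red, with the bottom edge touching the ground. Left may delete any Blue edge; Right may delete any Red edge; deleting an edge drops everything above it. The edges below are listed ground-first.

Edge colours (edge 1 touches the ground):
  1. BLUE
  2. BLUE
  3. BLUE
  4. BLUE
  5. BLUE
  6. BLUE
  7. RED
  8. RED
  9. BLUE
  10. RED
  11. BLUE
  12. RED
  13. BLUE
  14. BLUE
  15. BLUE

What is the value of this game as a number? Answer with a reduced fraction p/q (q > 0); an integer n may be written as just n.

2735/512

Build v(s[:k]) for k = 1..15, string s = BLUE BLUE BLUE BLUE BLUE BLUE RED RED BLUE RED BLUE RED BLUE BLUE BLUE.
v_1 [B]  L=[0]  R=[none]  — 1
v_2 [BB]  L=[0 1]  R=[none]  — 2
v_3 [BBB]  L=[0 1 2]  R=[none]  — 3
v_4 [BBBB]  L=[0 1 2 3]  R=[none]  — 4
v_5 [BBBBB]  L=[0 1 2 3 4]  R=[none]  — 5
v_6 [BBBBBB]  L=[0 1 2 3 4 5]  R=[none]  — 6
v_7 [BBBBBBR]  L=[0 1 2 3 4 5]  R=[6]  — 11/2
v_8 [BBBBBBRR]  L=[0 1 2 3 4 5]  R=[11/2 6]  — 21/4
v_9 [BBBBBBRRB]  L=[0 1 2 3 4 5 21/4]  R=[11/2 6]  — 43/8
v_10 [BBBBBBRRBR]  L=[0 1 2 3 4 5 21/4]  R=[43/8 11/2 6]  — 85/16
v_11 [BBBBBBRRBRB]  L=[0 1 2 3 4 5 21/4 85/16]  R=[43/8 11/2 6]  — 171/32
v_12 [BBBBBBRRBRBR]  L=[0 1 2 3 4 5 21/4 85/16]  R=[171/32 43/8 11/2 6]  — 341/64
v_13 [BBBBBBRRBRBRB]  L=[0 1 2 3 4 5 21/4 85/16 341/64]  R=[171/32 43/8 11/2 6]  — 683/128
v_14 [BBBBBBRRBRBRBB]  L=[0 1 2 3 4 5 21/4 85/16 341/64 683/128]  R=[171/32 43/8 11/2 6]  — 1367/256
v_15 [BBBBBBRRBRBRBBB]  L=[0 1 2 3 4 5 21/4 85/16 341/64 683/128 1367/256]  R=[171/32 43/8 11/2 6]  — 2735/512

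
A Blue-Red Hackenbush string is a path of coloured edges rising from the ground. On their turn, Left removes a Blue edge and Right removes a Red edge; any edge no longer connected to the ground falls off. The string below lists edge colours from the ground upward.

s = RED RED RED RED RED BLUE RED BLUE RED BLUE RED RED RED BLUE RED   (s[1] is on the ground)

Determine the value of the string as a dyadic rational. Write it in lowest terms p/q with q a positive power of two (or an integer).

Prefix values for RED RED RED RED RED BLUE RED BLUE RED BLUE RED RED RED BLUE RED via {L|R} + simplicity:
1 of 15 · R · max L −∞ · min R 0 → -1
2 of 15 · RR · max L −∞ · min R -1 → -2
3 of 15 · RRR · max L −∞ · min R -2 → -3
4 of 15 · RRRR · max L −∞ · min R -3 → -4
5 of 15 · RRRRR · max L −∞ · min R -4 → -5
6 of 15 · RRRRRB · max L -5 · min R -4 → -9/2
7 of 15 · RRRRRBR · max L -5 · min R -9/2 → -19/4
8 of 15 · RRRRRBRB · max L -19/4 · min R -9/2 → -37/8
9 of 15 · RRRRRBRBR · max L -19/4 · min R -37/8 → -75/16
10 of 15 · RRRRRBRBRB · max L -75/16 · min R -37/8 → -149/32
11 of 15 · RRRRRBRBRBR · max L -75/16 · min R -149/32 → -299/64
12 of 15 · RRRRRBRBRBRR · max L -75/16 · min R -299/64 → -599/128
13 of 15 · RRRRRBRBRBRRR · max L -75/16 · min R -599/128 → -1199/256
14 of 15 · RRRRRBRBRBRRRB · max L -1199/256 · min R -599/128 → -2397/512
15 of 15 · RRRRRBRBRBRRRBR · max L -1199/256 · min R -2397/512 → -4795/1024

-4795/1024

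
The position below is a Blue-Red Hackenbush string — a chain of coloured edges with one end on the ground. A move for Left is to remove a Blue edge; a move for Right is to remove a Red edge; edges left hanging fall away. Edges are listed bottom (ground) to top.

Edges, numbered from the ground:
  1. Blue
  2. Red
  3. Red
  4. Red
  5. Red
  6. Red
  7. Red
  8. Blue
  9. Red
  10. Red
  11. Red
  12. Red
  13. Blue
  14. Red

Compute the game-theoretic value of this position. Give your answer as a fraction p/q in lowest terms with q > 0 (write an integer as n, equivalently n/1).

g_1 [B]  L=[0]  R=[∅]  so 1
g_2 [BR]  L=[0]  R=[1]  so 1/2
g_3 [BRR]  L=[0]  R=[1/2, 1]  so 1/4
g_4 [BRRR]  L=[0]  R=[1/4, 1/2, 1]  so 1/8
g_5 [BRRRR]  L=[0]  R=[1/8, 1/4, 1/2, 1]  so 1/16
g_6 [BRRRRR]  L=[0]  R=[1/16, 1/8, 1/4, 1/2, 1]  so 1/32
g_7 [BRRRRRR]  L=[0]  R=[1/32, 1/16, 1/8, 1/4, 1/2, 1]  so 1/64
g_8 [BRRRRRRB]  L=[0, 1/64]  R=[1/32, 1/16, 1/8, 1/4, 1/2, 1]  so 3/128
g_9 [BRRRRRRBR]  L=[0, 1/64]  R=[3/128, 1/32, 1/16, 1/8, 1/4, 1/2, 1]  so 5/256
g_10 [BRRRRRRBRR]  L=[0, 1/64]  R=[5/256, 3/128, 1/32, 1/16, 1/8, 1/4, 1/2, 1]  so 9/512
g_11 [BRRRRRRBRRR]  L=[0, 1/64]  R=[9/512, 5/256, 3/128, 1/32, 1/16, 1/8, 1/4, 1/2, 1]  so 17/1024
g_12 [BRRRRRRBRRRR]  L=[0, 1/64]  R=[17/1024, 9/512, 5/256, 3/128, 1/32, 1/16, 1/8, 1/4, 1/2, 1]  so 33/2048
g_13 [BRRRRRRBRRRRB]  L=[0, 1/64, 33/2048]  R=[17/1024, 9/512, 5/256, 3/128, 1/32, 1/16, 1/8, 1/4, 1/2, 1]  so 67/4096
g_14 [BRRRRRRBRRRRBR]  L=[0, 1/64, 33/2048]  R=[67/4096, 17/1024, 9/512, 5/256, 3/128, 1/32, 1/16, 1/8, 1/4, 1/2, 1]  so 133/8192

133/8192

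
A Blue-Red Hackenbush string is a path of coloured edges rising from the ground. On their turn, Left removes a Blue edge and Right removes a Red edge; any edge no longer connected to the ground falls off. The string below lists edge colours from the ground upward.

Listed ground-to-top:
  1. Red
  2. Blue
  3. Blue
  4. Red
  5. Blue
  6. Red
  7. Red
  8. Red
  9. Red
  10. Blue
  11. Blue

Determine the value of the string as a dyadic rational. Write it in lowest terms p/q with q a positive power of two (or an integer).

-377/1024

edge 1 of 11 (Red): { (no moves) | 0 } — -1
edge 2 of 11 (Blue): { -1 | 0 } — -1/2
edge 3 of 11 (Blue): { -1, -1/2 | 0 } — -1/4
edge 4 of 11 (Red): { -1, -1/2 | -1/4, 0 } — -3/8
edge 5 of 11 (Blue): { -1, -1/2, -3/8 | -1/4, 0 } — -5/16
edge 6 of 11 (Red): { -1, -1/2, -3/8 | -5/16, -1/4, 0 } — -11/32
edge 7 of 11 (Red): { -1, -1/2, -3/8 | -11/32, -5/16, -1/4, 0 } — -23/64
edge 8 of 11 (Red): { -1, -1/2, -3/8 | -23/64, -11/32, -5/16, -1/4, 0 } — -47/128
edge 9 of 11 (Red): { -1, -1/2, -3/8 | -47/128, -23/64, -11/32, -5/16, -1/4, 0 } — -95/256
edge 10 of 11 (Blue): { -1, -1/2, -3/8, -95/256 | -47/128, -23/64, -11/32, -5/16, -1/4, 0 } — -189/512
edge 11 of 11 (Blue): { -1, -1/2, -3/8, -95/256, -189/512 | -47/128, -23/64, -11/32, -5/16, -1/4, 0 } — -377/1024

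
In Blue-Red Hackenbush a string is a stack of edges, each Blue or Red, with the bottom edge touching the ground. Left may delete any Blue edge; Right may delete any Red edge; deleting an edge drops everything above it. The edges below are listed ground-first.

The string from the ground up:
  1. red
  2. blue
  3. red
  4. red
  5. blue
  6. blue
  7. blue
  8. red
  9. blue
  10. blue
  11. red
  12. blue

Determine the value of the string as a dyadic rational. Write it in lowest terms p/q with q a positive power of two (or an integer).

-1573/2048

Prefix values for red blue red red blue blue blue red blue blue red blue via {L|R} + simplicity:
g_1 [r]  L=[none]  R=[0]  so -1
g_2 [rb]  L=[-1]  R=[0]  so -1/2
g_3 [rbr]  L=[-1]  R=[-1/2,0]  so -3/4
g_4 [rbrr]  L=[-1]  R=[-3/4,-1/2,0]  so -7/8
g_5 [rbrrb]  L=[-1,-7/8]  R=[-3/4,-1/2,0]  so -13/16
g_6 [rbrrbb]  L=[-1,-7/8,-13/16]  R=[-3/4,-1/2,0]  so -25/32
g_7 [rbrrbbb]  L=[-1,-7/8,-13/16,-25/32]  R=[-3/4,-1/2,0]  so -49/64
g_8 [rbrrbbbr]  L=[-1,-7/8,-13/16,-25/32]  R=[-49/64,-3/4,-1/2,0]  so -99/128
g_9 [rbrrbbbrb]  L=[-1,-7/8,-13/16,-25/32,-99/128]  R=[-49/64,-3/4,-1/2,0]  so -197/256
g_10 [rbrrbbbrbb]  L=[-1,-7/8,-13/16,-25/32,-99/128,-197/256]  R=[-49/64,-3/4,-1/2,0]  so -393/512
g_11 [rbrrbbbrbbr]  L=[-1,-7/8,-13/16,-25/32,-99/128,-197/256]  R=[-393/512,-49/64,-3/4,-1/2,0]  so -787/1024
g_12 [rbrrbbbrbbrb]  L=[-1,-7/8,-13/16,-25/32,-99/128,-197/256,-787/1024]  R=[-393/512,-49/64,-3/4,-1/2,0]  so -1573/2048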